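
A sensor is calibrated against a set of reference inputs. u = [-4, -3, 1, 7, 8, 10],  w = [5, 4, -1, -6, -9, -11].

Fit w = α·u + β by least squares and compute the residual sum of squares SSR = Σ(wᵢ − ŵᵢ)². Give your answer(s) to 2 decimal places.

AᵀA·[α, β]ᵀ = Aᵀw reads: 239·α + 19·β = -257;  19·α + 6·β = -18.
(Σu·u = 239, Σu = 19, Σ1 = 6, Σu·w = -257, Σw = -18.)
Determinant 239·6 − 19² = 1073.
α = ((-257)·6 − 19·(-18))/1073 = -1200/1073; β = (239·(-18) − 19·(-257))/1073 = 581/1073.
Residuals: -16/1073, 3/29, -454/1073, 1381/1073, -22/37, -384/1073; SSR = 2498/1073.

SSR = 2.33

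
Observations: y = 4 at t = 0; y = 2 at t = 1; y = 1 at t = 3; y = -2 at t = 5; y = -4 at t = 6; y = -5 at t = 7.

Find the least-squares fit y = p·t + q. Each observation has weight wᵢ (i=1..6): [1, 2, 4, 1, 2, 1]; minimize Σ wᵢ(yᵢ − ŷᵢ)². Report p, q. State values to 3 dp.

Entries of AᵀWA: Σwᵢ·t·t = 184, Σwᵢ·t = 38, Σwᵢ·1 = 11.
Moment sums: Σwᵢ·t·y = -77, Σwᵢ·y = -3.
Determinant 184·11 − 38² = 580.
p = ((-77)·11 − 38·(-3))/580 = -733/580; q = (184·(-3) − 38·(-77))/580 = 1187/290.

p = -1.264, q = 4.093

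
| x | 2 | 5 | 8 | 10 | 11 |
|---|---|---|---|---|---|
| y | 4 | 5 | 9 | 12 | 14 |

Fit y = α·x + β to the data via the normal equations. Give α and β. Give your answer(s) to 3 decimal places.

Normal-equation sums: Σx·x = 314, Σx = 36, Σ1 = 5.
For Aᵀy: Σx·y = 379, Σy = 44.
AᵀA·[α, β]ᵀ = Aᵀy becomes [[314, 36]; [36, 5]]·[α, β]ᵀ = [379, 44]ᵀ.
det = 314·5 − 36² = 274.
α = (379·5 − 36·44)/274 = 311/274; β = (314·44 − 36·379)/274 = 86/137.

α = 1.135, β = 0.628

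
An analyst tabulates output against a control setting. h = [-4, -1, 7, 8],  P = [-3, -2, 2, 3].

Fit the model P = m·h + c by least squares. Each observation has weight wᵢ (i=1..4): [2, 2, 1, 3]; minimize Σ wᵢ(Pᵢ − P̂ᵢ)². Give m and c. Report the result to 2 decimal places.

m = 0.51, c = -1.20

With design matrix X, XᵀWX = [[275, 21]; [21, 8]] and XᵀWP = [114, 1]ᵀ.
Determinant 275·8 − 21² = 1759.
m = (114·8 − 21·1)/1759 = 891/1759; c = (275·1 − 21·114)/1759 = -2119/1759.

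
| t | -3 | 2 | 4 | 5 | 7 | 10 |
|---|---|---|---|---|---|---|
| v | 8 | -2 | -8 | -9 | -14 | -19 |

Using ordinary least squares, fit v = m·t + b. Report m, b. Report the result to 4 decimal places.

Sums needed: Σt·t = 203, Σt = 25, Σ1 = 6.
Right-hand side: Σt·v = -393, Σv = -44.
Normal equations: [[203, 25]; [25, 6]]·[m, b]ᵀ = [-393, -44]ᵀ.
det = 203·6 − 25² = 593.
m = ((-393)·6 − 25·(-44))/593 = -1258/593; b = (203·(-44) − 25·(-393))/593 = 893/593.

m = -2.1214, b = 1.5059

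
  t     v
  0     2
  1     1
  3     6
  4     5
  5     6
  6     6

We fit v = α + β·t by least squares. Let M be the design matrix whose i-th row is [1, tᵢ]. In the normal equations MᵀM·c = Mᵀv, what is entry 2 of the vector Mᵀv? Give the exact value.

105

Entry 2 ↔ basis t, so (Mᵀv)_{2} = Σᵢ (t)·vᵢ = (0)·(2) + (1)·(1) + (3)·(6) + (4)·(5) + (5)·(6) + (6)·(6) = 105.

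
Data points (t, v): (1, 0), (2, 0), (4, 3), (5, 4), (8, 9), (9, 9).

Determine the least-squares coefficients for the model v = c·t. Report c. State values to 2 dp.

Compute the Gram sums: Σt·t = 191.
Right-hand side: Σt·v = 185.
MᵀM·[c]ᵀ = Mᵀv becomes [[191]]·[c]ᵀ = [185]ᵀ.
c = 185/191 = 0.968586.

c = 0.97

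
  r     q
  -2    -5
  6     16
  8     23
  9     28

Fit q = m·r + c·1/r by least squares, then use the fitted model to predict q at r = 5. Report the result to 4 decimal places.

AᵀA·[m, c]ᵀ = Aᵀq reads: 185·m + 4·c = 542;  4·m + (1585/5184)·c = 803/72.
(Σr·r = 185, Σr·1/r = 4, Σ1/r·1/r = 1585/5184, Σr·q = 542, Σ1/r·q = 803/72.)
Δ = 185·(1585/5184) − 4² = 210281/5184.
m = (542·(1585/5184) − 4·(803/72))/(210281/5184) = 627806/210281; c = (185·(803/72) − 4·542)/(210281/5184) = -542952/210281.
At r = 5: q̂ = (627806/210281)·(5) + (-542952/210281)·(1/5) = 15152198/1051405.

q̂ = 14.4114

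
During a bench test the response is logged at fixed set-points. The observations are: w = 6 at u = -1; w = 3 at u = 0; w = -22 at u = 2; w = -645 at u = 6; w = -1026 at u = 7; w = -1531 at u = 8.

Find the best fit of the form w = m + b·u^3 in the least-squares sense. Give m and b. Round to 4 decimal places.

The normal equations are: 6·m + 1078·b = -3215;  1078·m + 426514·b = -1275292.
(Σ1 = 6, Σu^3 = 1078, Σu^3·u^3 = 426514, Σw = -3215, Σu^3·w = -1275292.)
Δ = 6·426514 − 1078² = 1397000.
m = ((-3215)·426514 − 1078·(-1275292))/1397000 = 160103/63500; b = (6·(-1275292) − 1078·(-3215))/1397000 = -2092991/698500.

m = 2.5213, b = -2.9964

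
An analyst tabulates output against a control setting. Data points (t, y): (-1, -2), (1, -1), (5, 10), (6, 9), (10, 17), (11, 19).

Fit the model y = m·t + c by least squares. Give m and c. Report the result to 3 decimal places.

Sums needed: Σt·t = 284, Σt = 32, Σ1 = 6.
And Σt·y = 484, Σy = 52.
XᵀX·[m, c]ᵀ = Xᵀy becomes [[284, 32]; [32, 6]]·[m, c]ᵀ = [484, 52]ᵀ.
Eliminating c: 6·(row 1) − 32·(row 2) gives 680·m = 6·484 − 32·52 = 1240, so m = 31/17.
Then c = (52 − 32·(31/17))/6 = -18/17.

m = 1.824, c = -1.059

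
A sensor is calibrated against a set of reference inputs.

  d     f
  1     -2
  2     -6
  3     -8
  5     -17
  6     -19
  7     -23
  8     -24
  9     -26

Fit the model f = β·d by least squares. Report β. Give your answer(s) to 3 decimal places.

The normal system XᵀX·[β]ᵀ = Xᵀf is [[269]]·[β]ᵀ = [-824]ᵀ.
β = (-824)/269 = -3.0632.

β = -3.063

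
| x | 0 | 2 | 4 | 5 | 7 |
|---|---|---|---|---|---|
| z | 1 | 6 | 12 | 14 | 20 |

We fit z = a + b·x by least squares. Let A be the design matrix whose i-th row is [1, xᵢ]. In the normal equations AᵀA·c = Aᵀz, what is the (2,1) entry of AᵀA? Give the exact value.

Row 2 ↔ basis x, column 1 ↔ basis 1, so (AᵀA)_{2,1} = Σᵢ x = (0)·(1) + (2)·(1) + (4)·(1) + (5)·(1) + (7)·(1) = 18.

18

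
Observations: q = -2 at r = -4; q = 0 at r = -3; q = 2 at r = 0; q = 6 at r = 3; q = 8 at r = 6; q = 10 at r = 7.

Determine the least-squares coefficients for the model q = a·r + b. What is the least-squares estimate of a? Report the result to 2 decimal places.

a = 1.02

The normal equations are: 119·a + 9·b = 144;  9·a + 6·b = 24.
Eliminating b: 6·(row 1) − 9·(row 2) gives 633·a = 6·144 − 9·24 = 648, so a = 216/211.
Then b = (24 − 9·(216/211))/6 = 520/211.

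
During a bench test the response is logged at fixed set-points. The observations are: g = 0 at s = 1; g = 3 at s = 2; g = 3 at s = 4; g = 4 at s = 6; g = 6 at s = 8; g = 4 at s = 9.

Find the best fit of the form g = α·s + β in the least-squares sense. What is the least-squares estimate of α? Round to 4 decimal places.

From the data, Σs·s = 202, Σs = 30, Σ1 = 6.
And Σs·g = 126, Σg = 20.
Determinant 202·6 − 30² = 312.
α = (126·6 − 30·20)/312 = 1/2; β = (202·20 − 30·126)/312 = 5/6.

α = 0.5000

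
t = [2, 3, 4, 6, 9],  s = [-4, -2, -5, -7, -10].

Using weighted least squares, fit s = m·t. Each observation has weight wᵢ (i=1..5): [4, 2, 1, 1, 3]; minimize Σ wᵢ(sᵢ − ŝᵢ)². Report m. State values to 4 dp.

Forming AᵀWA = [[329]] and AᵀWs = [-376]ᵀ gives AᵀWA·[m]ᵀ = AᵀWs.
Hence m = -376 / 329 ≈ -1.14286.

m = -1.1429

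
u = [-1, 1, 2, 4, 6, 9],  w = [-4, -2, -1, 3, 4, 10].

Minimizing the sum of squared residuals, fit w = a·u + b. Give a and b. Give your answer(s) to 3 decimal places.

Entries of XᵀX: Σu·u = 139, Σu = 21, Σ1 = 6.
Right-hand side: Σu·w = 126, Σw = 10.
Normal equations: [[139, 21]; [21, 6]]·[a, b]ᵀ = [126, 10]ᵀ.
Δ = 139·6 − 21² = 393.
a = (126·6 − 21·10)/393 = 182/131; b = (139·10 − 21·126)/393 = -1256/393.

a = 1.389, b = -3.196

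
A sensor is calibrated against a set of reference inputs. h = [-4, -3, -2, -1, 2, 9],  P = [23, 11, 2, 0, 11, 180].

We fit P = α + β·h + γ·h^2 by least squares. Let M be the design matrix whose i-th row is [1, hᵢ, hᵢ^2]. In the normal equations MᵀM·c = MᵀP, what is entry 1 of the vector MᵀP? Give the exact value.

227

Entry 1 ↔ basis 1, so (MᵀP)_{1} = Σᵢ Pᵢ = (1)·(23) + (1)·(11) + (1)·(2) + (1)·(0) + (1)·(11) + (1)·(180) = 227.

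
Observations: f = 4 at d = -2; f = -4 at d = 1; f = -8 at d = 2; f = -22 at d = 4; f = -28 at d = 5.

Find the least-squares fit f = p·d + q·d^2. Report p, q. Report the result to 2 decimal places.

Normal-equation sums: Σd·d = 50, Σd·d^2 = 190, Σd^2·d^2 = 914.
Right-hand side: Σd·f = -256, Σd^2·f = -1072.
Normal equations: [[50, 190]; [190, 914]]·[p, q]ᵀ = [-256, -1072]ᵀ.
Eliminating q: 914·(row 1) − 190·(row 2) gives 9600·p = 914·(-256) − 190·(-1072) = -30304, so p = -947/300.
Then q = ((-1072) − 190·(-947/300))/914 = -31/60.

p = -3.16, q = -0.52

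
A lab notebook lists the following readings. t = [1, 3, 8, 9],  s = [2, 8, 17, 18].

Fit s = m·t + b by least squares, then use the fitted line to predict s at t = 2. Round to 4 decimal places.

ŝ = 4.8771

Sums needed: Σt·t = 155, Σt = 21, Σ1 = 4.
Moment sums: Σt·s = 324, Σs = 45.
det = 155·4 − 21² = 179.
m = (324·4 − 21·45)/179 = 351/179; b = (155·45 − 21·324)/179 = 171/179.
At t = 2: ŝ = (351/179)·(2) + (171/179)·(1) = 873/179.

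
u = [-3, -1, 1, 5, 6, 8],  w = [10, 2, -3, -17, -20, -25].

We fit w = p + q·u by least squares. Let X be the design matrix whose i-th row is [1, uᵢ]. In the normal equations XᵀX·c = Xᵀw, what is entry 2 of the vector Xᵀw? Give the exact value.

Entry 2 ↔ basis u, so (Xᵀw)_{2} = Σᵢ (u)·wᵢ = (-3)·(10) + (-1)·(2) + (1)·(-3) + (5)·(-17) + (6)·(-20) + (8)·(-25) = -440.

-440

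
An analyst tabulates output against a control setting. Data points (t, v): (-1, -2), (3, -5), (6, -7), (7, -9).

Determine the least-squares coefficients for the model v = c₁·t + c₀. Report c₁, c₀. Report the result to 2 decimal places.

c₁ = -0.82, c₀ = -2.68

Setting ∂/∂c₁ … = 0 gives: 95·c₁ + 15·c₀ = -118;  15·c₁ + 4·c₀ = -23.
(Σt·t = 95, Σt = 15, Σ1 = 4, Σt·v = -118, Σv = -23.)
Determinant 95·4 − 15² = 155.
c₁ = ((-118)·4 − 15·(-23))/155 = -127/155; c₀ = (95·(-23) − 15·(-118))/155 = -83/31.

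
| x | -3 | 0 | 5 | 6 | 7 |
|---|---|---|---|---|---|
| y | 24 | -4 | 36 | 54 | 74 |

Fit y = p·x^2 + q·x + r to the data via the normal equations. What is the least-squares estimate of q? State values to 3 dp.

The normal equations are: 4403·p + 657·q + 119·r = 6686;  657·p + 119·q + 15·r = 950;  119·p + 15·q + 5·r = 184.
(Σx^2·x^2 = 4403, Σx^2·x = 657, Σx^2 = 119, Σx·x = 119, Σx = 15, Σ1 = 5, Σx^2·y = 6686, Σx·y = 950, Σy = 184.)
Row-reducing yields p = 4933/2523, q = -2143/841, r = -5272/2523.

q = -2.548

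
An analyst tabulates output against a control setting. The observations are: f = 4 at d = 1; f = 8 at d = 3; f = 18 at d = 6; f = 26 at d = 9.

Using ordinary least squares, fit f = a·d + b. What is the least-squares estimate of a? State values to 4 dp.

Normal-equation sums: Σd·d = 127, Σd = 19, Σ1 = 4.
Right-hand side: Σd·f = 370, Σf = 56.
So XᵀX·[a, b]ᵀ = Xᵀf: [[127, 19]; [19, 4]]·[a, b]ᵀ = [370, 56]ᵀ.
det = 127·4 − 19² = 147.
a = (370·4 − 19·56)/147 = 416/147; b = (127·56 − 19·370)/147 = 82/147.

a = 2.8299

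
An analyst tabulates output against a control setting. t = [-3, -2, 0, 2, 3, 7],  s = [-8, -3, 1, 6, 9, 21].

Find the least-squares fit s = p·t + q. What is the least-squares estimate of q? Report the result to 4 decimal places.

Normal-equation sums: Σt·t = 75, Σt = 7, Σ1 = 6.
For Xᵀs: Σt·s = 216, Σs = 26.
XᵀX·[p, q]ᵀ = Xᵀs becomes [[75, 7]; [7, 6]]·[p, q]ᵀ = [216, 26]ᵀ.
Determinant 75·6 − 7² = 401.
p = (216·6 − 7·26)/401 = 1114/401; q = (75·26 − 7·216)/401 = 438/401.

q = 1.0923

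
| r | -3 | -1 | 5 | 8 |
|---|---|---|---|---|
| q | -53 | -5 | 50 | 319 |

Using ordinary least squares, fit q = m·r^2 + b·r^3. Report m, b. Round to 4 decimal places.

m = -2.9463, b = 0.9912

From the data, Σr^2·r^2 = 4803, Σr^2·r^3 = 35649, Σr^3·r^3 = 278499.
Right-hand side: Σr^2·q = 21184, Σr^3·q = 171014.
MᵀM·[m, b]ᵀ = Mᵀq becomes [[4803, 35649]; [35649, 278499]]·[m, b]ᵀ = [21184, 171014]ᵀ.
det = 4803·278499 − 35649² = 66779496.
m = (21184·278499 − 35649·171014)/66779496 = -32792545/11129916; b = (4803·171014 − 35649·21184)/66779496 = 11031971/11129916.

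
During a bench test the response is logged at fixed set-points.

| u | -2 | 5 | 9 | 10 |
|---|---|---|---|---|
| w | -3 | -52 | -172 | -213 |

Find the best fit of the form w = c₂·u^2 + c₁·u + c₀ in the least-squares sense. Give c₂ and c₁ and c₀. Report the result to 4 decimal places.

c₂ = -2.0993, c₁ = -0.6893, c₀ = 4.0071

Entries of AᵀA: Σu^2·u^2 = 17202, Σu^2·u = 1846, Σu^2 = 210, Σu·u = 210, Σu = 22, Σ1 = 4.
Right-hand side: Σu^2·w = -36544, Σu·w = -3932, Σw = -440.
Normal equations: [[17202, 1846, 210]; [1846, 210, 22]; [210, 22, 4]]·[c₂, c₁, c₀]ᵀ = [-36544, -3932, -440]ᵀ.
Row-reducing yields c₂ = -37931/18068, c₁ = -12455/18068, c₀ = 18100/4517.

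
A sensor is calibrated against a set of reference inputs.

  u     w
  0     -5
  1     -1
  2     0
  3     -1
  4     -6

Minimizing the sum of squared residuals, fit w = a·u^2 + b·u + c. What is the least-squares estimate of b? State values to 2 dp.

b = 5.51

Normal-equation sums: Σu^2·u^2 = 354, Σu^2·u = 100, Σu^2 = 30, Σu·u = 30, Σu = 10, Σ1 = 5.
Right-hand side: Σu^2·w = -106, Σu·w = -28, Σw = -13.
Normal equations: [[354, 100, 30]; [100, 30, 10]; [30, 10, 5]]·[a, b, c]ᵀ = [-106, -28, -13]ᵀ.
Solving the 3×3 system (Gaussian elimination) gives a = -10/7, b = 193/35, c = -177/35.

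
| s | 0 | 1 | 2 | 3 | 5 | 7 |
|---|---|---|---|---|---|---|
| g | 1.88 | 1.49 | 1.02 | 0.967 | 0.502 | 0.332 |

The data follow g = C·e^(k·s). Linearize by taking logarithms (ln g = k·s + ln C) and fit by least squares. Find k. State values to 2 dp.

k = -0.25

Taking logs, ln g = k·s + ln C, so regress ln g on s.
XᵀX = [[88.0000, 18.0000]; [18.0000, 6]], rhs = [-10.8264, -0.7755]ᵀ  (here Σs = 18.0000, Σ(s)² = 88.0000, Σln g = -0.7755, Σs·ln g = -10.8264).
Slope k = (n·Σs·ln g − Σs·Σln g)/(n·Σ(s)² − (Σs)²) = (6·-10.8264 − 18.0000·-0.7755)/204.0000 = -0.25000; ln C = (Σln g − k·Σs)/n = 0.62075.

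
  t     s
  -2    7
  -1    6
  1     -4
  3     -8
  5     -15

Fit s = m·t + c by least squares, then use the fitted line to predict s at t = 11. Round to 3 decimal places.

Normal-equation sums: Σt·t = 40, Σt = 6, Σ1 = 5.
For Xᵀs: Σt·s = -123, Σs = -14.
So XᵀX·[m, c]ᵀ = Xᵀs: [[40, 6]; [6, 5]]·[m, c]ᵀ = [-123, -14]ᵀ.
Determinant 40·5 − 6² = 164.
m = ((-123)·5 − 6·(-14))/164 = -531/164; c = (40·(-14) − 6·(-123))/164 = 89/82.
At t = 11: ŝ = (-531/164)·(11) + (89/82)·(1) = -5663/164.

ŝ = -34.530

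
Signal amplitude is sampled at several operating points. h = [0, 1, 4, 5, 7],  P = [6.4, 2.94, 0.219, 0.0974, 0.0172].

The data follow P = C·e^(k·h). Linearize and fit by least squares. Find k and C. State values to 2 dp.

Linearized form: ln P = k·h + ln C. From the 5 transformed points,
XᵀX = [[91.0000, 17.0000]; [17.0000, 5]], rhs = [-45.0809, -4.9758]ᵀ  (here Σh = 17.0000, Σ(h)² = 91.0000, Σln P = -4.9758, Σh·ln P = -45.0809).
Slope k = (n·Σh·ln P − Σh·Σln P)/(n·Σ(h)² − (Σh)²) = (5·-45.0809 − 17.0000·-4.9758)/166.0000 = -0.84829; ln C = (Σln P − k·Σh)/n = 1.88905, so C = exp(1.88905) = 6.61306.

k = -0.85, C = 6.61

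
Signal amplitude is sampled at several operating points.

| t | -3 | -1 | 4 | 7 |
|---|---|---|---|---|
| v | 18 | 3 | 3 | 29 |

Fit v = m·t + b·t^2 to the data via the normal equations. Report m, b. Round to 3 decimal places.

m = -3.019, b = 1.014

With design matrix A, AᵀA = [[75, 379]; [379, 2739]] and Aᵀv = [158, 1634]ᵀ.
det = 75·2739 − 379² = 61784.
m = (158·2739 − 379·1634)/61784 = -46631/15446; b = (75·1634 − 379·158)/61784 = 15667/15446.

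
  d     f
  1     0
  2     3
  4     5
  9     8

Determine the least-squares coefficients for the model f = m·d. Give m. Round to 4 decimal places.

Setting ∂/∂m … = 0 gives: 102·m = 98.
Hence m = 98 / 102 ≈ 0.960784.

m = 0.9608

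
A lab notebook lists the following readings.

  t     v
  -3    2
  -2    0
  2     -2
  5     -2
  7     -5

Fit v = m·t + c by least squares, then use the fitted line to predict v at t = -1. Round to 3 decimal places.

v̂ = 0.187

Entries of MᵀM: Σt·t = 91, Σt = 9, Σ1 = 5.
Moment sums: Σt·v = -55, Σv = -7.
So MᵀM·[m, c]ᵀ = Mᵀv: [[91, 9]; [9, 5]]·[m, c]ᵀ = [-55, -7]ᵀ.
Eliminating c: 5·(row 1) − 9·(row 2) gives 374·m = 5·(-55) − 9·(-7) = -212, so m = -106/187.
Then c = ((-7) − 9·(-106/187))/5 = -71/187.
At t = -1: v̂ = (-106/187)·(-1) + (-71/187)·(1) = 35/187.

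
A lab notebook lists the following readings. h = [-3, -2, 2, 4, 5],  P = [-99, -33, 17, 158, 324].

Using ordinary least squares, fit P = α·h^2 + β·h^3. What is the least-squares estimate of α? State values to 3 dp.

Sums needed: Σh^2·h^2 = 994, Σh^2·h^3 = 3906, Σh^3·h^3 = 20578.
And Σh^2·P = 9673, Σh^3·P = 53685.
XᵀX·[α, β]ᵀ = XᵀP becomes [[994, 3906]; [3906, 20578]]·[α, β]ᵀ = [9673, 53685]ᵀ.
Eliminating β: 20578·(row 1) − 3906·(row 2) gives 5197696·α = 20578·9673 − 3906·53685 = -10642616, so α = -1330327/649712.
Then β = (53685 − 3906·(-1330327/649712))/20578 = 278217/92816.

α = -2.048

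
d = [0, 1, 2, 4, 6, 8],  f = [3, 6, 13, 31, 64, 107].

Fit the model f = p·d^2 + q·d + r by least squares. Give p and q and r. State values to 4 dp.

p = 1.4458, q = 1.3938, r = 3.2978

From the data, Σd^2·d^2 = 5665, Σd^2·d = 801, Σd^2 = 121, Σd·d = 121, Σd = 21, Σ1 = 6.
Right-hand side: Σd^2·f = 9706, Σd·f = 1396, Σf = 224.
Inverting the 3×3 Gram matrix, [p, q, r]ᵀ = [9259/6404, 44629/32020, 26399/8005]ᵀ.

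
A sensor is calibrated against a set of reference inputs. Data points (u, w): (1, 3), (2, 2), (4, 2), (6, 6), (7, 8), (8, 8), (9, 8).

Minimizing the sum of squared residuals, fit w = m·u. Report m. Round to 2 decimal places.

The normal system MᵀM·[m]ᵀ = Mᵀw is [[251]]·[m]ᵀ = [243]ᵀ.
m = 243/251 = 0.968127.

m = 0.97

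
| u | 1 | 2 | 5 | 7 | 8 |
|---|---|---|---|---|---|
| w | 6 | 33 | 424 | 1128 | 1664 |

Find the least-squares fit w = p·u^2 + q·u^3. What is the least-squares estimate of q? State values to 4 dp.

The normal equations are: 7139·p + 52733·q = 172506;  52733·p + 395483·q = 1292142.
Δ = 7139·395483 − 52733² = 42583848.
p = (172506·395483 − 52733·1292142)/42583848 = 3527763/1774327; q = (7139·1292142 − 52733·172506)/42583848 = 5326785/1774327.

q = 3.0021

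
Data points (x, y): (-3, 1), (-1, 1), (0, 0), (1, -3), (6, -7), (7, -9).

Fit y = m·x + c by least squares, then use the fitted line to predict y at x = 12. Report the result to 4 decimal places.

Compute the Gram sums: Σx·x = 96, Σx = 10, Σ1 = 6.
And Σx·y = -112, Σy = -17.
Δ = 96·6 − 10² = 476.
m = ((-112)·6 − 10·(-17))/476 = -251/238; c = (96·(-17) − 10·(-112))/476 = -128/119.
At x = 12: ŷ = (-251/238)·(12) + (-128/119)·(1) = -1634/119.

ŷ = -13.7311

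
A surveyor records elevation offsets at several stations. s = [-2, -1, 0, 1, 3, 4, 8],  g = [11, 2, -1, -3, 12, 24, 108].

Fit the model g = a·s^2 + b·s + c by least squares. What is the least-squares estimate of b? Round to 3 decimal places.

Sums needed: Σs^2·s^2 = 4451, Σs^2·s = 595, Σs^2 = 95, Σs·s = 95, Σs = 13, Σ1 = 7.
Right-hand side: Σs^2·g = 7447, Σs·g = 969, Σg = 153.
Inverting the 3×3 Gram matrix, [a, b, c]ᵀ = [164293/85449, -144629/85449, -31141/28483]ᵀ.

b = -1.693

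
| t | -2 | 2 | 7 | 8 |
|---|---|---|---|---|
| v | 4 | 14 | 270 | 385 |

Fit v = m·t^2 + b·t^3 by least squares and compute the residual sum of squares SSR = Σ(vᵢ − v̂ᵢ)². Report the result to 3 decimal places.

SSR = 3.508

Entries of MᵀM: Σt^2·t^2 = 6529, Σt^2·t^3 = 49575, Σt^3·t^3 = 379921.
Moment sums: Σt^2·v = 37942, Σt^3·v = 289810.
MᵀM·[m, b]ᵀ = Mᵀv becomes [[6529, 49575]; [49575, 379921]]·[m, b]ᵀ = [37942, 289810]ᵀ.
Δ = 6529·379921 − 49575² = 22823584.
m = (37942·379921 − 49575·289810)/22823584 = 5953979/2852948; b = (6529·289810 − 49575·37942)/22823584 = 1399355/2852948.
Residuals: -302321/713237, 1232629/713237, -50992/101891, 215141/713237; SSR = 2501927/713237.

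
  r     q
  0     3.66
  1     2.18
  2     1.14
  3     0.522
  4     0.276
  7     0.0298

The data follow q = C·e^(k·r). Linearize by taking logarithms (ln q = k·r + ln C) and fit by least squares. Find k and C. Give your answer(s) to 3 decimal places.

k = -0.696, C = 4.186

Taking logs, ln q = k·r + ln C, so regress ln q on r.
AᵀA = [[79.0000, 17.0000]; [17.0000, 6]], rhs = [-30.6510, -3.2429]ᵀ  (here Σr = 17.0000, Σ(r)² = 79.0000, Σln q = -3.2429, Σr·ln q = -30.6510).
Δ = 79.0000·6 − (17.0000)² = 185.0000; k = (-30.6510·6 − 17.0000·-3.2429)/185.0000 = -0.69609, ln C = (79.0000·-3.2429 − 17.0000·-30.6510)/185.0000 = 1.43179, so C = exp(1.43179) = 4.18617.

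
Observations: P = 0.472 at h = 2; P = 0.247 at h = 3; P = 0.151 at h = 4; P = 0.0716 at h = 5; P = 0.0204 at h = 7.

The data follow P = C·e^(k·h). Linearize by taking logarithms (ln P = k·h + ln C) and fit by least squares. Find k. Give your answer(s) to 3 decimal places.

Taking logs, ln P = k·h + ln C, so regress ln P on h.
Σh = 21.0000, Σ(h)² = 103.0000, Σln P = -10.5685, Σh·ln P = -53.6874.
Normal system: [[103.0000, 21.0000]; [21.0000, 5]]·[k, ln C]ᵀ = [-53.6874, -10.5685]ᵀ.
Δ = 103.0000·5 − (21.0000)² = 74.0000; k = (-53.6874·5 − 21.0000·-10.5685)/74.0000 = -0.62836, ln C = (103.0000·-10.5685 − 21.0000·-53.6874)/74.0000 = 0.52540.

k = -0.628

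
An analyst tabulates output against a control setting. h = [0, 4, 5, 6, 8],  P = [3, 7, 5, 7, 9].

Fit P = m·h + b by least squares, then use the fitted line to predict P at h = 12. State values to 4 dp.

P̂ = 11.3295

Normal-equation sums: Σh·h = 141, Σh = 23, Σ1 = 5.
Right-hand side: Σh·P = 167, ΣP = 31.
So XᵀX·[m, b]ᵀ = XᵀP: [[141, 23]; [23, 5]]·[m, b]ᵀ = [167, 31]ᵀ.
Determinant 141·5 − 23² = 176.
m = (167·5 − 23·31)/176 = 61/88; b = (141·31 − 23·167)/176 = 265/88.
At h = 12: P̂ = (61/88)·(12) + (265/88)·(1) = 997/88.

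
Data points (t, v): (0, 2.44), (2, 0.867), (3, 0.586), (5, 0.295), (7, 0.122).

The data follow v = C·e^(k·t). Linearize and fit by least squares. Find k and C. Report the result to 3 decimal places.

k = -0.416, C = 2.209

With ln vᵢ as the transformed response and tᵢ as the regressor:
Σt = 17.0000, Σ(t)² = 87.0000, Σln v = -3.1097, Σt·ln v = -22.7188.
Equations: 87.0000·k + 17.0000·ln C = -22.7188;  17.0000·k + 5·ln C = -3.1097.
Δ = 87.0000·5 − (17.0000)² = 146.0000; k = (-22.7188·5 − 17.0000·-3.1097)/146.0000 = -0.41596, ln C = (87.0000·-3.1097 − 17.0000·-22.7188)/146.0000 = 0.79232, so C = exp(0.79232) = 2.20851.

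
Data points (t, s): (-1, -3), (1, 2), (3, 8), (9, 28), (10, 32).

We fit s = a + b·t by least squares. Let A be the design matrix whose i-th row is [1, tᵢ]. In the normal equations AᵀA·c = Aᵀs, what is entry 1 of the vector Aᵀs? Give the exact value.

67

Entry 1 ↔ basis 1, so (Aᵀs)_{1} = Σᵢ sᵢ = (1)·(-3) + (1)·(2) + (1)·(8) + (1)·(28) + (1)·(32) = 67.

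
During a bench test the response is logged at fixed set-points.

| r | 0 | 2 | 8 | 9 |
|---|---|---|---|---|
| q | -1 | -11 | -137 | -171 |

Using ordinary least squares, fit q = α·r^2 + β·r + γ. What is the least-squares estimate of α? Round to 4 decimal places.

The normal system AᵀA·[α, β, γ]ᵀ = Aᵀq is [[10673, 1249, 149]; [1249, 149, 19]; [149, 19, 4]]·[α, β, γ]ᵀ = [-22663, -2657, -320]ᵀ.
Inverting the 3×3 Gram matrix, [α, β, γ]ᵀ = [-175/89, -551/445, -389/445]ᵀ.

α = -1.9663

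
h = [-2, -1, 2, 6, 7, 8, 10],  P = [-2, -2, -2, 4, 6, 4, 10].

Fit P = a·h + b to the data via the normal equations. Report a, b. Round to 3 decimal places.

XᵀX·[a, b]ᵀ = XᵀP reads: 258·a + 30·b = 200;  30·a + 7·b = 18.
det = 258·7 − 30² = 906.
a = (200·7 − 30·18)/906 = 430/453; b = (258·18 − 30·200)/906 = -226/151.

a = 0.949, b = -1.497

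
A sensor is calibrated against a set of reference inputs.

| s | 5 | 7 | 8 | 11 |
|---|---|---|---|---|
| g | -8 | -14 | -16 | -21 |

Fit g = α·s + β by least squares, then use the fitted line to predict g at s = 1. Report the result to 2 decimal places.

With design matrix A, AᵀA = [[259, 31]; [31, 4]] and Aᵀg = [-497, -59]ᵀ.
Determinant 259·4 − 31² = 75.
α = ((-497)·4 − 31·(-59))/75 = -53/25; β = (259·(-59) − 31·(-497))/75 = 42/25.
At s = 1: ĝ = (-53/25)·(1) + (42/25)·(1) = -11/25.

ĝ = -0.44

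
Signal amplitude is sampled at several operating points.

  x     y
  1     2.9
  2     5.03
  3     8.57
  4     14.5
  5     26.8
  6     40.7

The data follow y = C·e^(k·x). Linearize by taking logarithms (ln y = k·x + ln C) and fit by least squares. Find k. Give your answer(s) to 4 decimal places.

Linearized form: ln y = k·x + ln C. From the 6 transformed points,
AᵀA = [[91.0000, 21.0000]; [21.0000, 6]], rhs = [60.1163, 14.4972]ᵀ  (here Σx = 21.0000, Σ(x)² = 91.0000, Σln y = 14.4972, Σx·ln y = 60.1163).
Δ = 91.0000·6 − (21.0000)² = 105.0000; k = (60.1163·6 − 21.0000·14.4972)/105.0000 = 0.53578, ln C = (91.0000·14.4972 − 21.0000·60.1163)/105.0000 = 0.54095.

k = 0.5358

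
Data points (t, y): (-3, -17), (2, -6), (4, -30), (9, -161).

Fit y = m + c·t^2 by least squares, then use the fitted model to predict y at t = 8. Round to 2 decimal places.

ŷ = -126.83

The normal equations are: 4·m + 110·c = -214;  110·m + 6914·c = -13698.
Δ = 4·6914 − 110² = 15556.
m = ((-214)·6914 − 110·(-13698))/15556 = 6796/3889; c = (4·(-13698) − 110·(-214))/15556 = -7813/3889.
At t = 8: ŷ = (6796/3889)·(1) + (-7813/3889)·(64) = -493236/3889.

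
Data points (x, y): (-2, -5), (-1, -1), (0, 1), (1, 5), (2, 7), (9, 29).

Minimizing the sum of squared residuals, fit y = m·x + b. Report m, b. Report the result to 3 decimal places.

m = 3.058, b = 1.413

Sums needed: Σx·x = 91, Σx = 9, Σ1 = 6.
Moment sums: Σx·y = 291, Σy = 36.
det = 91·6 − 9² = 465.
m = (291·6 − 9·36)/465 = 474/155; b = (91·36 − 9·291)/465 = 219/155.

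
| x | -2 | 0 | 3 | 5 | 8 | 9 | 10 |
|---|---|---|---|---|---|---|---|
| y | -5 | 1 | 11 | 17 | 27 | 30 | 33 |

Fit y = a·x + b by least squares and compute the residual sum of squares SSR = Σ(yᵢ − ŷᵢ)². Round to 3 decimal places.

Normal-equation sums: Σx·x = 283, Σx = 33, Σ1 = 7.
And Σx·y = 944, Σy = 114.
So MᵀM·[a, b]ᵀ = Mᵀy: [[283, 33]; [33, 7]]·[a, b]ᵀ = [944, 114]ᵀ.
Determinant 283·7 − 33² = 892.
a = (944·7 − 33·114)/892 = 1423/446; b = (283·114 − 33·944)/892 = 555/446.
Residuals: 61/446, -109/446, 41/223, -44/223, 103/446, 9/223, -67/446; SSR = 51/223.

SSR = 0.229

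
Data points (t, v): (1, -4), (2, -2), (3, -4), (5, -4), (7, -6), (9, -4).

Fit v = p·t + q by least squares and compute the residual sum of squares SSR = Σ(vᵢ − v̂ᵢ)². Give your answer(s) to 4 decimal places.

SSR = 5.8947

The normal system XᵀX·[p, q]ᵀ = Xᵀv is [[169, 27]; [27, 6]]·[p, q]ᵀ = [-118, -24]ᵀ.
det = 169·6 − 27² = 285.
p = ((-118)·6 − 27·(-24))/285 = -4/19; q = (169·(-24) − 27·(-118))/285 = -58/19.
Residuals: -14/19, 28/19, -6/19, 2/19, -28/19, 18/19; SSR = 112/19.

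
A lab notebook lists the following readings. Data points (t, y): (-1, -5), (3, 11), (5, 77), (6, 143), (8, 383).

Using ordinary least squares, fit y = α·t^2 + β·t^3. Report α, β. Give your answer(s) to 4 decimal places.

α = -1.8640, β = 0.9803

Sums needed: Σt^2·t^2 = 6099, Σt^2·t^3 = 43911, Σt^3·t^3 = 325155.
Moment sums: Σt^2·y = 31679, Σt^3·y = 236911.
Eliminating β: 325155·(row 1) − 43911·(row 2) gives 54944424·α = 325155·31679 − 43911·236911 = -102413676, so α = -8534473/4578702.
Then β = (236911 − 43911·(-8534473/4578702))/325155 = 4488635/4578702.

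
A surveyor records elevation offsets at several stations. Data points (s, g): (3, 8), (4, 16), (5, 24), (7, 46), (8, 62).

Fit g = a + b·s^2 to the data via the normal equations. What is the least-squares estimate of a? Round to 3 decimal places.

a = -0.172

Setting ∂/∂a … = 0 gives: 5·a + 163·b = 156;  163·a + 7459·b = 7150.
Δ = 5·7459 − 163² = 10726.
a = (156·7459 − 163·7150)/10726 = -923/5363; b = (5·7150 − 163·156)/10726 = 5161/5363.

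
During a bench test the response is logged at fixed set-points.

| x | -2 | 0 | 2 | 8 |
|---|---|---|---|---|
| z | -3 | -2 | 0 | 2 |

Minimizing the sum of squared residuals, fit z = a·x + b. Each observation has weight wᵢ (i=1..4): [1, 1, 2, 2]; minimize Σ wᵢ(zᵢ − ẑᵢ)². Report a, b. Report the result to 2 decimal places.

a = 0.48, b = -1.60

Normal-equation sums: Σwᵢ·x·x = 140, Σwᵢ·x = 18, Σwᵢ·1 = 6.
For MᵀWz: Σwᵢ·x·z = 38, Σwᵢ·z = -1.
Normal equations: [[140, 18]; [18, 6]]·[a, b]ᵀ = [38, -1]ᵀ.
det = 140·6 − 18² = 516.
a = (38·6 − 18·(-1))/516 = 41/86; b = (140·(-1) − 18·38)/516 = -206/129.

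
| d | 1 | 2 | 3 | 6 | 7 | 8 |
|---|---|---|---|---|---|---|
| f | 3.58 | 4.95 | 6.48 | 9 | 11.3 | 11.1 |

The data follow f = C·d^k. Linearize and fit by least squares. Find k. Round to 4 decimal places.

Let Y = ln f. Fitting Y = k·ln d + ln C by least squares:
AᵀA = [[13.0084, 7.6089]; [7.6089, 6]], rhs = [16.8221, 11.7724]ᵀ  (here Σln d = 7.6089, Σ(ln d)² = 13.0084, Σln f = 11.7724, Σln d·ln f = 16.8221).
Slope k = (n·Σln d·ln f − Σln d·Σln f)/(n·Σ(ln d)² − (Σln d)²) = (6·16.8221 − 7.6089·11.7724)/20.1558 = 0.56348; ln C = (Σln f − k·Σln d)/n = 1.24750.

k = 0.5635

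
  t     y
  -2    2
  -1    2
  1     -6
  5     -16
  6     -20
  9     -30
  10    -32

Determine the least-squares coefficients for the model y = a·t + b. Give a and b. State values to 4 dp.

a = -2.9559, b = -2.4622

Normal-equation sums: Σt·t = 248, Σt = 28, Σ1 = 7.
And Σt·y = -802, Σy = -100.
det = 248·7 − 28² = 952.
a = ((-802)·7 − 28·(-100))/952 = -201/68; b = (248·(-100) − 28·(-802))/952 = -293/119.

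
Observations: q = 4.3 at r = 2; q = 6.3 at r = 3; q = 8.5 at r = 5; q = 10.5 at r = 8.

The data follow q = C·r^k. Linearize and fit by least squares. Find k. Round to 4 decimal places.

k = 0.6340

Taking logs, ln q = k·ln r + ln C, so regress ln q on ln r.
Sums: Σln r = 5.4806, Σ(ln r)² = 8.6018, Σln q = 7.7906, Σln r·ln q = 11.3669.
Normal system: [[8.6018, 5.4806]; [5.4806, 4]]·[k, ln C]ᵀ = [11.3669, 7.7906]ᵀ.
Solving (det = 4.3697): k = 0.63397, ln C = 1.07901.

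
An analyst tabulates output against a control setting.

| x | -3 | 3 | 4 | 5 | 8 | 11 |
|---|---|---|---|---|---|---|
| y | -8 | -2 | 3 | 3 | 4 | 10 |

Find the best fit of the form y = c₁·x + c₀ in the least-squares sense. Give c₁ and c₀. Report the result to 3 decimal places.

c₁ = 1.238, c₀ = -4.112

With design matrix M, MᵀM = [[244, 28]; [28, 6]] and Mᵀy = [187, 10]ᵀ.
Eliminating c₀: 6·(row 1) − 28·(row 2) gives 680·c₁ = 6·187 − 28·10 = 842, so c₁ = 421/340.
Then c₀ = (10 − 28·(421/340))/6 = -699/170.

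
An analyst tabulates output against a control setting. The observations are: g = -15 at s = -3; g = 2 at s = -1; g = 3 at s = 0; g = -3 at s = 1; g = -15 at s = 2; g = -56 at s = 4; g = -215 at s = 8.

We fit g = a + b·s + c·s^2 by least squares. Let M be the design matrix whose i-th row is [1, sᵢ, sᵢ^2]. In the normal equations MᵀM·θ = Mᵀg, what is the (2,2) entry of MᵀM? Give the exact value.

Row 2 ↔ basis s, column 2 ↔ basis s, so (MᵀM)_{2,2} = Σᵢ (s)·(s) = (-3)·(-3) + (-1)·(-1) + (0)·(0) + (1)·(1) + (2)·(2) + (4)·(4) + (8)·(8) = 95.

95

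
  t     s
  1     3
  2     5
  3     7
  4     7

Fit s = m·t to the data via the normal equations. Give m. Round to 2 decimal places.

m = 2.07

Forming XᵀX = [[30]] and Xᵀs = [62]ᵀ gives XᵀX·[m]ᵀ = Xᵀs.
m = 62/30 = 2.06667.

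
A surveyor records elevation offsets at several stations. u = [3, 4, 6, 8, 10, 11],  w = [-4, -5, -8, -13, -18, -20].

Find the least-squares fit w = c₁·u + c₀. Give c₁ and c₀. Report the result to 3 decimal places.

Entries of XᵀX: Σu·u = 346, Σu = 42, Σ1 = 6.
For Xᵀw: Σu·w = -584, Σw = -68.
Normal equations: [[346, 42]; [42, 6]]·[c₁, c₀]ᵀ = [-584, -68]ᵀ.
det = 346·6 − 42² = 312.
c₁ = ((-584)·6 − 42·(-68))/312 = -27/13; c₀ = (346·(-68) − 42·(-584))/312 = 125/39.

c₁ = -2.077, c₀ = 3.205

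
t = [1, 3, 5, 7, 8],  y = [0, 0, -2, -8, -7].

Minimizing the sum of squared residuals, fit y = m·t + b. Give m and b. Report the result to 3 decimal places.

Setting ∂/∂m … = 0 gives: 148·m + 24·b = -122;  24·m + 5·b = -17.
(Σt·t = 148, Σt = 24, Σ1 = 5, Σt·y = -122, Σy = -17.)
Δ = 148·5 − 24² = 164.
m = ((-122)·5 − 24·(-17))/164 = -101/82; b = (148·(-17) − 24·(-122))/164 = 103/41.

m = -1.232, b = 2.512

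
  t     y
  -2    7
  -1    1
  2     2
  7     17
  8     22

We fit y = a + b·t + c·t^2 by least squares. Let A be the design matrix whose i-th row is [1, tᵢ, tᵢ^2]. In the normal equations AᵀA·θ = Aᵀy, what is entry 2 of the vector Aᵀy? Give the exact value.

284

Entry 2 ↔ basis t, so (Aᵀy)_{2} = Σᵢ (t)·yᵢ = (-2)·(7) + (-1)·(1) + (2)·(2) + (7)·(17) + (8)·(22) = 284.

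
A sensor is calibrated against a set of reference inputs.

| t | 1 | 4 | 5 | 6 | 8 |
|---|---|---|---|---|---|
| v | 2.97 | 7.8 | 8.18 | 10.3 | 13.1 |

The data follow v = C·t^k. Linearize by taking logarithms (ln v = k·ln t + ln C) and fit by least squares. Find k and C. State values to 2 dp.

k = 0.70, C = 2.93

Let Y = ln v. Fitting Y = k·ln t + ln C by least squares:
Σln t = 6.8669, Σ(ln t)² = 12.0466, Σln v = 10.1491, Σln t·ln v = 15.7584.
Equations: 12.0466·k + 6.8669·ln C = 15.7584;  6.8669·k + 5·ln C = 10.1491.
Slope k = (n·Σln t·ln v − Σln t·Σln v)/(n·Σ(ln t)² − (Σln t)²) = (5·15.7584 − 6.8669·10.1491)/13.0781 = 0.69571; ln C = (Σln v − k·Σln t)/n = 1.07435, so C = exp(1.07435) = 2.92809.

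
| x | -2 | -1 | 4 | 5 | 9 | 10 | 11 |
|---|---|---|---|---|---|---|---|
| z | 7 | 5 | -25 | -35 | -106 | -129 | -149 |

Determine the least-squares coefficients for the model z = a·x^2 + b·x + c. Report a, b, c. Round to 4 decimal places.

Forming AᵀA = [[32100, 3240, 348]; [3240, 348, 36]; [348, 36, 7]] and Aᵀz = [-40757, -4177, -432]ᵀ gives AᵀA·[a, b, c]ᵀ = Aᵀz.
Solving the 3×3 system (Gaussian elimination) gives a = -177469/179004, b = -568739/179004, c = 58382/14917.

a = -0.9914, b = -3.1772, c = 3.9138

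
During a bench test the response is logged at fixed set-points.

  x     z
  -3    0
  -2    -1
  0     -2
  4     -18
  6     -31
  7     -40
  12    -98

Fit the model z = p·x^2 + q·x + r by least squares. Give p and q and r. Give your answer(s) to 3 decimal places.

p = -0.508, q = -1.896, r = -1.913

Compute the Gram sums: Σx^2·x^2 = 24786, Σx^2·x = 2316, Σx^2 = 258, Σx·x = 258, Σx = 24, Σ1 = 7.
For Aᵀz: Σx^2·z = -17480, Σx·z = -1712, Σz = -190.
Normal equations: [[24786, 2316, 258]; [2316, 258, 24]; [258, 24, 7]]·[p, q, r]ᵀ = [-17480, -1712, -190]ᵀ.
Row-reducing yields p = -37666/74127, q = -702868/370635, r = -236318/123545.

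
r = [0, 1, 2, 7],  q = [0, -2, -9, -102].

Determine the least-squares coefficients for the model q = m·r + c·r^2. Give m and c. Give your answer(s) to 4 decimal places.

m = -0.3209, c = -2.0360

Forming XᵀX = [[54, 352]; [352, 2418]] and Xᵀq = [-734, -5036]ᵀ gives XᵀX·[m, c]ᵀ = Xᵀq.
det = 54·2418 − 352² = 6668.
m = ((-734)·2418 − 352·(-5036))/6668 = -535/1667; c = (54·(-5036) − 352·(-734))/6668 = -3394/1667.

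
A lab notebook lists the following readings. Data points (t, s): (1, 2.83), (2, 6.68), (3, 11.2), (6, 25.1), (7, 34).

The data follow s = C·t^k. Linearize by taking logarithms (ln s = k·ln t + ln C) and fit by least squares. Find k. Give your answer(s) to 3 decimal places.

Let Y = ln s. Fitting Y = k·ln t + ln C by least squares:
AᵀA = [[8.6844, 5.5294]; [5.5294, 5]], rhs = [16.6071, 12.1045]ᵀ  (here Σln t = 5.5294, Σ(ln t)² = 8.6844, Σln s = 12.1045, Σln t·ln s = 16.6071).
Δ = 8.6844·5 − (5.5294)² = 12.8473; k = (16.6071·5 − 5.5294·12.1045)/12.8473 = 1.25352, ln C = (8.6844·12.1045 − 5.5294·16.6071)/12.8473 = 1.03465.

k = 1.254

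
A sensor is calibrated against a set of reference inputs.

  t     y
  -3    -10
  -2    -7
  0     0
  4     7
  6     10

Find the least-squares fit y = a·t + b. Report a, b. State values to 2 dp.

a = 2.20, b = -2.20

From the data, Σt·t = 65, Σt = 5, Σ1 = 5.
And Σt·y = 132, Σy = 0.
Eliminating b: 5·(row 1) − 5·(row 2) gives 300·a = 5·132 − 5·0 = 660, so a = 11/5.
Then b = (0 − 5·(11/5))/5 = -11/5.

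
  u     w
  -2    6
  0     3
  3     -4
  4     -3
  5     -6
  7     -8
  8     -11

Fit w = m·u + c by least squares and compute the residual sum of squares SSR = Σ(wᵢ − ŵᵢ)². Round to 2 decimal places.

Setting ∂/∂m … = 0 gives: 167·m + 25·c = -210;  25·m + 7·c = -23.
(Σu·u = 167, Σu = 25, Σ1 = 7, Σu·w = -210, Σw = -23.)
det = 167·7 − 25² = 544.
m = ((-210)·7 − 25·(-23))/544 = -895/544; c = (167·(-23) − 25·(-210))/544 = 1409/544.
Residuals: 65/544, 223/544, -225/136, 539/544, -99/272, 63/68, -233/544; SSR = 2761/544.

SSR = 5.08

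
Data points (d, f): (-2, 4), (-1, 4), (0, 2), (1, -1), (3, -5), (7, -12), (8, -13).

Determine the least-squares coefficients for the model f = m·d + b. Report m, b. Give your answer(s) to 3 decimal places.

m = -1.838, b = 1.200

Sums needed: Σd·d = 128, Σd = 16, Σ1 = 7.
And Σd·f = -216, Σf = -21.
Determinant 128·7 − 16² = 640.
m = ((-216)·7 − 16·(-21))/640 = -147/80; b = (128·(-21) − 16·(-216))/640 = 6/5.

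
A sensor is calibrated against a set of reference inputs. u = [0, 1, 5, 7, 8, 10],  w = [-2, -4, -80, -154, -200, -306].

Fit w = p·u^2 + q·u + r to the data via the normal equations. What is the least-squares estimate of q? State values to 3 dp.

q = -1.316

With design matrix X, XᵀX = [[17123, 1981, 239]; [1981, 239, 31]; [239, 31, 6]] and Xᵀw = [-52950, -6142, -746]ᵀ.
Row-reducing yields p = -16999/5808, q = -695/528, r = -917/968.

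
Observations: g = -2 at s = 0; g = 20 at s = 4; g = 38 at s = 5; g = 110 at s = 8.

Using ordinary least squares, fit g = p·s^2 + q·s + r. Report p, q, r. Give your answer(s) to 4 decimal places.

p = 2.0695, q = -2.5250, r = -2.0919

Sums needed: Σs^2·s^2 = 4977, Σs^2·s = 701, Σs^2 = 105, Σs·s = 105, Σs = 17, Σ1 = 4.
Right-hand side: Σs^2·g = 8310, Σs·g = 1150, Σg = 166.
XᵀX·[p, q, r]ᵀ = Xᵀg becomes [[4977, 701, 105]; [701, 105, 17]; [105, 17, 4]]·[p, q, r]ᵀ = [8310, 1150, 166]ᵀ.
Solving the 3×3 system (Gaussian elimination) gives p = 2026/979, q = -2472/979, r = -2048/979.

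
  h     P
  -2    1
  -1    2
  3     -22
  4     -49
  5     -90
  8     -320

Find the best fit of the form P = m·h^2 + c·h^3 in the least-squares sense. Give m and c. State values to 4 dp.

m = -1.0929, c = -0.4891

From the data, Σh^2·h^2 = 5075, Σh^2·h^3 = 37127, Σh^3·h^3 = 282659.
Right-hand side: Σh^2·P = -23706, Σh^3·P = -178830.
Determinant 5075·282659 − 37127² = 56080296.
m = ((-23706)·282659 − 37127·(-178830))/56080296 = -1702579/1557786; c = (5075·(-178830) − 37127·(-23706))/56080296 = -761933/1557786.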